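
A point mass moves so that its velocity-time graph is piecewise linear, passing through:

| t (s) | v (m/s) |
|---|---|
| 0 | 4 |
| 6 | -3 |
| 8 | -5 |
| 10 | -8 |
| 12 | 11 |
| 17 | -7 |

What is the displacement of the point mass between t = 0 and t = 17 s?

-5 m

Displacement is the signed area under the v-t curve.
0–6 s: ½(4 + -3)(6) = 3 m
6–8 s: ½(-3 + -5)(2) = -8 m
8–10 s: ½(-5 + -8)(2) = -13 m
10–12 s: ½(-8 + 11)(2) = 3 m
12–17 s: ½(11 + -7)(5) = 10 m
Net displacement = -5 m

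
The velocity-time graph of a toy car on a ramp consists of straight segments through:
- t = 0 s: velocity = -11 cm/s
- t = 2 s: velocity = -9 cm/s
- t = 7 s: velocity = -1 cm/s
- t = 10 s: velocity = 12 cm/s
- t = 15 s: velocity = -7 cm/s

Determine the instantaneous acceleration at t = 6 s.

Acceleration is the slope of the v-t graph on 2–7 s: (-1 − -9)/(7 − 2) = 1.6 cm/s².

1.6 cm/s²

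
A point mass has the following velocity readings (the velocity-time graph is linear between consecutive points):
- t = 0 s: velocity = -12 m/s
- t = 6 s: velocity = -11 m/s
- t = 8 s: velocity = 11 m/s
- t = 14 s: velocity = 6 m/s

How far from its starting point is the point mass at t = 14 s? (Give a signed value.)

Net displacement equals the area under the velocity-time graph (areas below the axis count negative).
0–6 s: ½(-12 + -11)(6) = -69 m
6–8 s: ½(-11 + 11)(2) = 0 m
8–14 s: ½(11 + 6)(6) = 51 m
Net displacement = -18 m

-18 m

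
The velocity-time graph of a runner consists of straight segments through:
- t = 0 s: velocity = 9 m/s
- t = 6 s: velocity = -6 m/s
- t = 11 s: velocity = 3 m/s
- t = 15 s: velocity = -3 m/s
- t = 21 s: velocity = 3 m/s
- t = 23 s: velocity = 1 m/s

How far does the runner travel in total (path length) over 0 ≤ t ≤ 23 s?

54.9 m

Total distance travelled is ∫|v| dt — sum the magnitudes of each area piece.
0–6 s: v = 0 at t = 3.6 s; triangle areas 16.2 + 7.2 = 23.4 m
6–11 s: v = 0 at t = 28/3 s; triangle areas 10 + 2.5 = 12.5 m
11–15 s: v = 0 at t = 13 s; triangle areas 3 + 3 = 6 m
15–21 s: v = 0 at t = 18 s; triangle areas 4.5 + 4.5 = 9 m
21–23 s: |½(3 + 1)(2)| = 4 m
Total distance = 54.9 m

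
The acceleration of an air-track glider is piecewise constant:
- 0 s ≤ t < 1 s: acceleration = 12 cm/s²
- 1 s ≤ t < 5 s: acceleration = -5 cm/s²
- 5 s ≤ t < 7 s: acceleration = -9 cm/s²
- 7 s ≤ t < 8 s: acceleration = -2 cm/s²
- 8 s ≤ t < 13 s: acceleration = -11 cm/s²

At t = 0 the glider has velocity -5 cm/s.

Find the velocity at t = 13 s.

Δv equals the area under the a-t graph; then v = v₀ + Δv.
0–1 s: 12 × 1 = 12 cm/s
1–5 s: -5 × 4 = -20 cm/s
5–7 s: -9 × 2 = -18 cm/s
7–8 s: -2 × 1 = -2 cm/s
8–13 s: -11 × 5 = -55 cm/s
Δv = -83 cm/s, so v(13) = -5 + (-83) = -88 cm/s.

-88 cm/s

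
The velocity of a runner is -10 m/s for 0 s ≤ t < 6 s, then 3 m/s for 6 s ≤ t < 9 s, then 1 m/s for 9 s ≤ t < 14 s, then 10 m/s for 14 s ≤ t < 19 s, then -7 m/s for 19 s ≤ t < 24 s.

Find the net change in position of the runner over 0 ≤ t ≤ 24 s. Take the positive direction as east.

Net displacement equals the area under the velocity-time graph (areas below the axis count negative).
0–6 s: -10 × 6 = -60 m
6–9 s: 3 × 3 = 9 m
9–14 s: 1 × 5 = 5 m
14–19 s: 10 × 5 = 50 m
19–24 s: -7 × 5 = -35 m
Net displacement = -31 m

-31 m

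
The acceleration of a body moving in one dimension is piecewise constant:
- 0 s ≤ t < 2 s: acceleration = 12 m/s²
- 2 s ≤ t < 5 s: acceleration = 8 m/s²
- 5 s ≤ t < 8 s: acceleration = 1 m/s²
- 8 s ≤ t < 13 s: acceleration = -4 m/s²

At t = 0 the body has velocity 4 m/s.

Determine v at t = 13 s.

Δv equals the area under the a-t graph; then v = v₀ + Δv.
0–2 s: 12 × 2 = 24 m/s
2–5 s: 8 × 3 = 24 m/s
5–8 s: 1 × 3 = 3 m/s
8–13 s: -4 × 5 = -20 m/s
Δv = 31 m/s, so v(13) = 4 + (31) = 35 m/s.

35 m/s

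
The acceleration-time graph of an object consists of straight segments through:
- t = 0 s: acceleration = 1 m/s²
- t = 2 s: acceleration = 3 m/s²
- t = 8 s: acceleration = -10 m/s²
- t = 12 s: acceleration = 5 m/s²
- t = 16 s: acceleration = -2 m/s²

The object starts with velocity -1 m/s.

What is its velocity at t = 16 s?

-22 m/s

Δv equals the area under the a-t graph; then v = v₀ + Δv.
0–2 s: ½(1 + 3)(2) = 4 m/s
2–8 s: ½(3 + -10)(6) = -21 m/s
8–12 s: ½(-10 + 5)(4) = -10 m/s
12–16 s: ½(5 + -2)(4) = 6 m/s
Δv = -21 m/s, so v(16) = -1 + (-21) = -22 m/s.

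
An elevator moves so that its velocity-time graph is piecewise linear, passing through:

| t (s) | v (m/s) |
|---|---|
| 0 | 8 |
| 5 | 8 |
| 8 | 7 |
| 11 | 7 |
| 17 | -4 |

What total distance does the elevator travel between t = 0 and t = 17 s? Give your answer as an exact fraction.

2227/22 m

Distance (not displacement) is the total path length: add the absolute areas under v-t.
0–5 s: |8| × 5 = 40 m
5–8 s: |½(8 + 7)(3)| = 22.5 m
8–11 s: |7| × 3 = 21 m
11–17 s: v = 0 at t = 163/11 s; triangle areas 147/11 + 48/11 = 195/11 m
Total distance = 2227/22 m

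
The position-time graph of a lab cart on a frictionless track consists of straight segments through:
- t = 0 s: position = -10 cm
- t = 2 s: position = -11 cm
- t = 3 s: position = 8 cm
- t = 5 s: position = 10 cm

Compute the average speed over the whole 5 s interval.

4.4 cm/s

Average speed = (total path length)/(elapsed time); on a piecewise-linear x-t graph the path length is Σ|Δx|.
0–2 s: |Δx| = |-11 − -10| = 1 cm
2–3 s: |Δx| = |8 − -11| = 19 cm
3–5 s: |Δx| = |10 − 8| = 2 cm
Total path = 22 cm; average speed = 22/5 = 4.4 cm/s.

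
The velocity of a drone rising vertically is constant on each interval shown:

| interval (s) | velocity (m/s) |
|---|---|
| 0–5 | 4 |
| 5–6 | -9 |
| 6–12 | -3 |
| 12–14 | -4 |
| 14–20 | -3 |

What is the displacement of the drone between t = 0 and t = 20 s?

Net displacement equals the area under the velocity-time graph (areas below the axis count negative).
0–5 s: 4 × 5 = 20 m
5–6 s: -9 × 1 = -9 m
6–12 s: -3 × 6 = -18 m
12–14 s: -4 × 2 = -8 m
14–20 s: -3 × 6 = -18 m
Net displacement = -33 m

-33 m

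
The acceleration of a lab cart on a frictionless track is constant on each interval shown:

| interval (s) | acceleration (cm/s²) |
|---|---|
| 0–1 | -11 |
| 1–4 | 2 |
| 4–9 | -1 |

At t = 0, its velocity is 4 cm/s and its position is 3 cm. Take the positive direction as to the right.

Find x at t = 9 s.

On each constant-a segment, Δv = aΔt and Δx = v₀Δt + ½aΔt²; chain segment to segment.
0–1 s: v starts 4 cm/s; Δx = 4·1 + ½·-11·1² = -1.5 cm; v ends -7 cm/s.
1–4 s: v starts -7 cm/s; Δx = -7·3 + ½·2·3² = -12 cm; v ends -1 cm/s.
4–9 s: v starts -1 cm/s; Δx = -1·5 + ½·-1·5² = -17.5 cm; v ends -6 cm/s.
x(9) = 3 + Σ Δx = -28 cm.

-28 cm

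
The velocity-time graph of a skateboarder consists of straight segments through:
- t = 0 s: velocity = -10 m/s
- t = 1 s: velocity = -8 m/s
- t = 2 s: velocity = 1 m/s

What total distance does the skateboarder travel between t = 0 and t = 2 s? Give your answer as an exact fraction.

Distance (not displacement) is the total path length: add the absolute areas under v-t.
0–1 s: |½(-10 + -8)(1)| = 9 m
1–2 s: v = 0 at t = 17/9 s; triangle areas 32/9 + 1/18 = 65/18 m
Total distance = 227/18 m

227/18 m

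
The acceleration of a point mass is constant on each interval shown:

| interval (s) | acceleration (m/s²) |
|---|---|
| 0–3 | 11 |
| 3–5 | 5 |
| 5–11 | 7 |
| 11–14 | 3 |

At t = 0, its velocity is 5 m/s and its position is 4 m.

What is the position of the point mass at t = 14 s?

852 m

On each constant-a segment, Δv = aΔt and Δx = v₀Δt + ½aΔt²; chain segment to segment.
0–3 s: v starts 5 m/s; Δx = 5·3 + ½·11·3² = 64.5 m; v ends 38 m/s.
3–5 s: v starts 38 m/s; Δx = 38·2 + ½·5·2² = 86 m; v ends 48 m/s.
5–11 s: v starts 48 m/s; Δx = 48·6 + ½·7·6² = 414 m; v ends 90 m/s.
11–14 s: v starts 90 m/s; Δx = 90·3 + ½·3·3² = 283.5 m; v ends 99 m/s.
x(14) = 4 + Σ Δx = 852 m.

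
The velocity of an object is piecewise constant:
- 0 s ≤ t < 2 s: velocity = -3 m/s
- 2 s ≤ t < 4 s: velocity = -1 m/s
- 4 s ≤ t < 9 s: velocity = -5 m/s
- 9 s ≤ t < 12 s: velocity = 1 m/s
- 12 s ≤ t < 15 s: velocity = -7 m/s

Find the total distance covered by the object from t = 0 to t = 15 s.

Distance (not displacement) is the total path length: add the absolute areas under v-t.
0–2 s: |-3| × 2 = 6 m
2–4 s: |-1| × 2 = 2 m
4–9 s: |-5| × 5 = 25 m
9–12 s: |1| × 3 = 3 m
12–15 s: |-7| × 3 = 21 m
Total distance = 57 m

57 m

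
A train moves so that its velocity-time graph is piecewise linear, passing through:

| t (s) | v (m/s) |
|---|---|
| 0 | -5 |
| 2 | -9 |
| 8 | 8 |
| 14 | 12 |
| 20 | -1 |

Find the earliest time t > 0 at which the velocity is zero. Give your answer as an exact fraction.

v changes sign on 2–8 s (from -9 to 8); the graph is linear there, so v = 0 at t = 2 + (9)·(8 − 2)/(8 − -9) = 88/17 s.

t = 88/17 s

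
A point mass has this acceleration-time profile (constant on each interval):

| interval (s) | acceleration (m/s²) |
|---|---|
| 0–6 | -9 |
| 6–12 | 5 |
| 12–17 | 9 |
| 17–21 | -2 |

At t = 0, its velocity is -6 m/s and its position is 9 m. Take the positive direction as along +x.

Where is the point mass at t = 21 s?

On each constant-a segment, Δv = aΔt and Δx = v₀Δt + ½aΔt²; chain segment to segment.
0–6 s: v starts -6 m/s; Δx = -6·6 + ½·-9·6² = -198 m; v ends -60 m/s.
6–12 s: v starts -60 m/s; Δx = -60·6 + ½·5·6² = -270 m; v ends -30 m/s.
12–17 s: v starts -30 m/s; Δx = -30·5 + ½·9·5² = -37.5 m; v ends 15 m/s.
17–21 s: v starts 15 m/s; Δx = 15·4 + ½·-2·4² = 44 m; v ends 7 m/s.
x(21) = 9 + Σ Δx = -452.5 m.

-452.5 m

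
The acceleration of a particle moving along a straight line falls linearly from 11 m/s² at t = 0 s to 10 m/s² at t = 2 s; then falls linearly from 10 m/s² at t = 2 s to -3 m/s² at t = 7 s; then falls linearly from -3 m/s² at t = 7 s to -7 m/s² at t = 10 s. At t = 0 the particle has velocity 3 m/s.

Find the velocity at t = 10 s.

26.5 m/s

Δv equals the area under the a-t graph; then v = v₀ + Δv.
0–2 s: ½(11 + 10)(2) = 21 m/s
2–7 s: ½(10 + -3)(5) = 17.5 m/s
7–10 s: ½(-3 + -7)(3) = -15 m/s
Δv = 23.5 m/s, so v(10) = 3 + (23.5) = 26.5 m/s.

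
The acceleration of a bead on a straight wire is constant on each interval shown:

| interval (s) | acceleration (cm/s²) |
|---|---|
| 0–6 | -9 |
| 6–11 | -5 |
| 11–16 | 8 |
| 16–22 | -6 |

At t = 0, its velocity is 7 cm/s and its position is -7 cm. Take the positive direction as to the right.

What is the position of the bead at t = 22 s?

On each constant-a segment, Δv = aΔt and Δx = v₀Δt + ½aΔt²; chain segment to segment.
0–6 s: v starts 7 cm/s; Δx = 7·6 + ½·-9·6² = -120 cm; v ends -47 cm/s.
6–11 s: v starts -47 cm/s; Δx = -47·5 + ½·-5·5² = -297.5 cm; v ends -72 cm/s.
11–16 s: v starts -72 cm/s; Δx = -72·5 + ½·8·5² = -260 cm; v ends -32 cm/s.
16–22 s: v starts -32 cm/s; Δx = -32·6 + ½·-6·6² = -300 cm; v ends -68 cm/s.
x(22) = -7 + Σ Δx = -984.5 cm.

-984.5 cm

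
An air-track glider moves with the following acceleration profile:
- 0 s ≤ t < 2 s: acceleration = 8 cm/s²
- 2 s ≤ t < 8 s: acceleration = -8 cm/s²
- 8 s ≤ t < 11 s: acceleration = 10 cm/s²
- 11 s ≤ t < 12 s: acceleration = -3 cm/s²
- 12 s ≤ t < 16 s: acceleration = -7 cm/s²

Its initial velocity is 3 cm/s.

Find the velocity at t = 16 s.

-30 cm/s

Δv equals the area under the a-t graph; then v = v₀ + Δv.
0–2 s: 8 × 2 = 16 cm/s
2–8 s: -8 × 6 = -48 cm/s
8–11 s: 10 × 3 = 30 cm/s
11–12 s: -3 × 1 = -3 cm/s
12–16 s: -7 × 4 = -28 cm/s
Δv = -33 cm/s, so v(16) = 3 + (-33) = -30 cm/s.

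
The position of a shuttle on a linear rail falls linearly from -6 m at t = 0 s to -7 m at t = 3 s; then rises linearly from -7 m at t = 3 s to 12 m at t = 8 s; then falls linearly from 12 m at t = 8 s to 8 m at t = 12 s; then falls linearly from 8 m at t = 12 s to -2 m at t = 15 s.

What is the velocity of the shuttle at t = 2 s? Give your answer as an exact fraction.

Velocity is the slope of the x-t graph on 0–3 s: (-7 − -6)/(3 − 0) = -1/3 m/s.

-1/3 m/s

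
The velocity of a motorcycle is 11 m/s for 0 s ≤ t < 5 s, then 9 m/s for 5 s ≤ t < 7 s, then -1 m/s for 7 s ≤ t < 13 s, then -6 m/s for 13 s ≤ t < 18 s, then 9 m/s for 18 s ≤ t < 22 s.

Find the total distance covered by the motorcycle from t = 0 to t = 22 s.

145 m

Total distance travelled is ∫|v| dt — sum the magnitudes of each area piece.
0–5 s: |11| × 5 = 55 m
5–7 s: |9| × 2 = 18 m
7–13 s: |-1| × 6 = 6 m
13–18 s: |-6| × 5 = 30 m
18–22 s: |9| × 4 = 36 m
Total distance = 145 m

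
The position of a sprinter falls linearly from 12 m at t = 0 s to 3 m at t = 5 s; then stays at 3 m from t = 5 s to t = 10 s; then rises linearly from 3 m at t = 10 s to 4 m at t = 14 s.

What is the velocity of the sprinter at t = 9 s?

0 m/s

Velocity is the slope of the x-t graph on 5–10 s: (3 − 3)/(10 − 5) = 0 m/s.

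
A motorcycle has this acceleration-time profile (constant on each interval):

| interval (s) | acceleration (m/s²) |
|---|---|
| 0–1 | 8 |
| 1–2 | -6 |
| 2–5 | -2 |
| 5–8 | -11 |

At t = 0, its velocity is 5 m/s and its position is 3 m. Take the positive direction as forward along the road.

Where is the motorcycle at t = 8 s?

-12.5 m

On each constant-a segment, Δv = aΔt and Δx = v₀Δt + ½aΔt²; chain segment to segment.
0–1 s: v starts 5 m/s; Δx = 5·1 + ½·8·1² = 9 m; v ends 13 m/s.
1–2 s: v starts 13 m/s; Δx = 13·1 + ½·-6·1² = 10 m; v ends 7 m/s.
2–5 s: v starts 7 m/s; Δx = 7·3 + ½·-2·3² = 12 m; v ends 1 m/s.
5–8 s: v starts 1 m/s; Δx = 1·3 + ½·-11·3² = -46.5 m; v ends -32 m/s.
x(8) = 3 + Σ Δx = -12.5 m.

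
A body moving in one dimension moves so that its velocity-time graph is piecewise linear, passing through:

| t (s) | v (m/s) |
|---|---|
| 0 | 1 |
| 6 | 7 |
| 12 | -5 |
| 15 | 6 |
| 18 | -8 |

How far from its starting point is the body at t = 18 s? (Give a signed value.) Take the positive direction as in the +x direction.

28.5 m

Net displacement equals the area under the velocity-time graph (areas below the axis count negative).
0–6 s: ½(1 + 7)(6) = 24 m
6–12 s: ½(7 + -5)(6) = 6 m
12–15 s: ½(-5 + 6)(3) = 1.5 m
15–18 s: ½(6 + -8)(3) = -3 m
Net displacement = 28.5 m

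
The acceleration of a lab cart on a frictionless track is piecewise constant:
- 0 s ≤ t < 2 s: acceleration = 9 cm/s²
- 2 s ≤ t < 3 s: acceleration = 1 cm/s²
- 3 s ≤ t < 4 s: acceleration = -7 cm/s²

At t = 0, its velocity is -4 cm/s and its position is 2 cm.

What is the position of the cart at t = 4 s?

On each constant-a segment, Δv = aΔt and Δx = v₀Δt + ½aΔt²; chain segment to segment.
0–2 s: v starts -4 cm/s; Δx = -4·2 + ½·9·2² = 10 cm; v ends 14 cm/s.
2–3 s: v starts 14 cm/s; Δx = 14·1 + ½·1·1² = 14.5 cm; v ends 15 cm/s.
3–4 s: v starts 15 cm/s; Δx = 15·1 + ½·-7·1² = 11.5 cm; v ends 8 cm/s.
x(4) = 2 + Σ Δx = 38 cm.

38 cm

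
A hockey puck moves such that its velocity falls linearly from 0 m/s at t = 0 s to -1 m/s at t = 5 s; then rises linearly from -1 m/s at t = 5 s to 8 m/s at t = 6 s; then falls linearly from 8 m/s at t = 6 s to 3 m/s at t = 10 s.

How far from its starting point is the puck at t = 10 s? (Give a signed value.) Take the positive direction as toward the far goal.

Displacement is the signed area under the v-t curve.
0–5 s: ½(0 + -1)(5) = -2.5 m
5–6 s: ½(-1 + 8)(1) = 3.5 m
6–10 s: ½(8 + 3)(4) = 22 m
Net displacement = 23 m

23 m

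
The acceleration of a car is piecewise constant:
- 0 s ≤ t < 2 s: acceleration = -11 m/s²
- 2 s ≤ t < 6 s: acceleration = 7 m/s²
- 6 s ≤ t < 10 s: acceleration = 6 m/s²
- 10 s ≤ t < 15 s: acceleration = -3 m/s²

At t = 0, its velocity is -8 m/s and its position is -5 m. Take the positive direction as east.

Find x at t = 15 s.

On each constant-a segment, Δv = aΔt and Δx = v₀Δt + ½aΔt²; chain segment to segment.
0–2 s: v starts -8 m/s; Δx = -8·2 + ½·-11·2² = -38 m; v ends -30 m/s.
2–6 s: v starts -30 m/s; Δx = -30·4 + ½·7·4² = -64 m; v ends -2 m/s.
6–10 s: v starts -2 m/s; Δx = -2·4 + ½·6·4² = 40 m; v ends 22 m/s.
10–15 s: v starts 22 m/s; Δx = 22·5 + ½·-3·5² = 72.5 m; v ends 7 m/s.
x(15) = -5 + Σ Δx = 5.5 m.

5.5 m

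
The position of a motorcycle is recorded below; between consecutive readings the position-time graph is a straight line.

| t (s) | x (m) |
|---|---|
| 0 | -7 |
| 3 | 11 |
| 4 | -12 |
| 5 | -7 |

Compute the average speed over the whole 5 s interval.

Average speed = (total path length)/(elapsed time); on a piecewise-linear x-t graph the path length is Σ|Δx|.
0–3 s: |Δx| = |11 − -7| = 18 m
3–4 s: |Δx| = |-12 − 11| = 23 m
4–5 s: |Δx| = |-7 − -12| = 5 m
Total path = 46 m; average speed = 46/5 = 9.2 m/s.

9.2 m/s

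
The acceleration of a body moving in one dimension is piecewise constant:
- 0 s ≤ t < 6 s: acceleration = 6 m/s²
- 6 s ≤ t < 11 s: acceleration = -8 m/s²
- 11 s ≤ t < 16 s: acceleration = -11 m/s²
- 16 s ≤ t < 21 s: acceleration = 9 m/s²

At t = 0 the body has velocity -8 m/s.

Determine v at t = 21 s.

-22 m/s

Δv equals the area under the a-t graph; then v = v₀ + Δv.
0–6 s: 6 × 6 = 36 m/s
6–11 s: -8 × 5 = -40 m/s
11–16 s: -11 × 5 = -55 m/s
16–21 s: 9 × 5 = 45 m/s
Δv = -14 m/s, so v(21) = -8 + (-14) = -22 m/s.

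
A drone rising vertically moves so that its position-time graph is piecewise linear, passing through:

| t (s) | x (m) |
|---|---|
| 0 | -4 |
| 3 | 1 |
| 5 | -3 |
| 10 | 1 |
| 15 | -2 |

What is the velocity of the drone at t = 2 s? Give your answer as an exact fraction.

Velocity is the slope of the x-t graph on 0–3 s: (1 − -4)/(3 − 0) = 5/3 m/s.

5/3 m/s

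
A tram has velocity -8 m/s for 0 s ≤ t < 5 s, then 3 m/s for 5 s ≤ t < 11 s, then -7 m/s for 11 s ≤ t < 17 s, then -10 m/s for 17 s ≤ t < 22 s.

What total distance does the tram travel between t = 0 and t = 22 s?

150 m

Distance (not displacement) is the total path length: add the absolute areas under v-t.
0–5 s: |-8| × 5 = 40 m
5–11 s: |3| × 6 = 18 m
11–17 s: |-7| × 6 = 42 m
17–22 s: |-10| × 5 = 50 m
Total distance = 150 m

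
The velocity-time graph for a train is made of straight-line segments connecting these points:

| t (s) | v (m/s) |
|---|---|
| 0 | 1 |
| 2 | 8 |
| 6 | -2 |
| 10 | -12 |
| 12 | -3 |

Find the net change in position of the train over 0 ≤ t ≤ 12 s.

Displacement is the signed area under the v-t curve.
0–2 s: ½(1 + 8)(2) = 9 m
2–6 s: ½(8 + -2)(4) = 12 m
6–10 s: ½(-2 + -12)(4) = -28 m
10–12 s: ½(-12 + -3)(2) = -15 m
Net displacement = -22 m

-22 m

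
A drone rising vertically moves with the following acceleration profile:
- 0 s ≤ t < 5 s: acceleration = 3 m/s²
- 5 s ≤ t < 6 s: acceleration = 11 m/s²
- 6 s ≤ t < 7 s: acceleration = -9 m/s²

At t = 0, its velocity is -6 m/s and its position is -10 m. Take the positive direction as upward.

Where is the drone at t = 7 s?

27.5 m

On each constant-a segment, Δv = aΔt and Δx = v₀Δt + ½aΔt²; chain segment to segment.
0–5 s: v starts -6 m/s; Δx = -6·5 + ½·3·5² = 7.5 m; v ends 9 m/s.
5–6 s: v starts 9 m/s; Δx = 9·1 + ½·11·1² = 14.5 m; v ends 20 m/s.
6–7 s: v starts 20 m/s; Δx = 20·1 + ½·-9·1² = 15.5 m; v ends 11 m/s.
x(7) = -10 + Σ Δx = 27.5 m.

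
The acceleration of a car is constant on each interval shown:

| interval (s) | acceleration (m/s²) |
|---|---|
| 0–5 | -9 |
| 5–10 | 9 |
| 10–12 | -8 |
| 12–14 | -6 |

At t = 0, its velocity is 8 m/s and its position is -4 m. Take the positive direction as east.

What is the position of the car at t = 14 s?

On each constant-a segment, Δv = aΔt and Δx = v₀Δt + ½aΔt²; chain segment to segment.
0–5 s: v starts 8 m/s; Δx = 8·5 + ½·-9·5² = -72.5 m; v ends -37 m/s.
5–10 s: v starts -37 m/s; Δx = -37·5 + ½·9·5² = -72.5 m; v ends 8 m/s.
10–12 s: v starts 8 m/s; Δx = 8·2 + ½·-8·2² = 0 m; v ends -8 m/s.
12–14 s: v starts -8 m/s; Δx = -8·2 + ½·-6·2² = -28 m; v ends -20 m/s.
x(14) = -4 + Σ Δx = -177 m.

-177 m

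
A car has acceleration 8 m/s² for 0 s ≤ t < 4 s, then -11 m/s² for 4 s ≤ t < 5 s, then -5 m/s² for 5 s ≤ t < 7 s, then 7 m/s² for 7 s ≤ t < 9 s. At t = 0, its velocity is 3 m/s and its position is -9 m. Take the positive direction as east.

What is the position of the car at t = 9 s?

176.5 m

On each constant-a segment, Δv = aΔt and Δx = v₀Δt + ½aΔt²; chain segment to segment.
0–4 s: v starts 3 m/s; Δx = 3·4 + ½·8·4² = 76 m; v ends 35 m/s.
4–5 s: v starts 35 m/s; Δx = 35·1 + ½·-11·1² = 29.5 m; v ends 24 m/s.
5–7 s: v starts 24 m/s; Δx = 24·2 + ½·-5·2² = 38 m; v ends 14 m/s.
7–9 s: v starts 14 m/s; Δx = 14·2 + ½·7·2² = 42 m; v ends 28 m/s.
x(9) = -9 + Σ Δx = 176.5 m.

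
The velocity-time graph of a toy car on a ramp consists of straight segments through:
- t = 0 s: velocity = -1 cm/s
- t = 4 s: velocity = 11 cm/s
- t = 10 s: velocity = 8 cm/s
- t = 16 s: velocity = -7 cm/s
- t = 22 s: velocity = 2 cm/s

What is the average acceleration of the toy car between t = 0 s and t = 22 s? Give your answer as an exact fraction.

3/22 cm/s²

Average acceleration = Δv/Δt = (2 − -1)/(22 − 0) = 3/22 cm/s².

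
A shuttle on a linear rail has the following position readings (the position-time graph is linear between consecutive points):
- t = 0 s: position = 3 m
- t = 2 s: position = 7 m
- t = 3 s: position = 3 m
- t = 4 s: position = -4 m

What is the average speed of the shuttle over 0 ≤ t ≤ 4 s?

3.75 m/s

Average speed = (total path length)/(elapsed time); on a piecewise-linear x-t graph the path length is Σ|Δx|.
0–2 s: |Δx| = |7 − 3| = 4 m
2–3 s: |Δx| = |3 − 7| = 4 m
3–4 s: |Δx| = |-4 − 3| = 7 m
Total path = 15 m; average speed = 15/4 = 3.75 m/s.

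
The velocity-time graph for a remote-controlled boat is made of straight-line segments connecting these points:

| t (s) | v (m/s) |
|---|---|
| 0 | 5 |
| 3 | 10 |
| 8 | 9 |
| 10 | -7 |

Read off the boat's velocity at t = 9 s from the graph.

1 m/s

On 8–10 s the graph is linear from 9 to -7 m/s: v(9) = 9 + (-7 − 9)·(9 − 8)/(10 − 8) = 1 m/s.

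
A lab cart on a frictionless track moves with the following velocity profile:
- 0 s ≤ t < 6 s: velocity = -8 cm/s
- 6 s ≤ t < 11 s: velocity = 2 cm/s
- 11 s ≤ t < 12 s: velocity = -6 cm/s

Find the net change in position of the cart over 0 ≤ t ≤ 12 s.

-44 cm

Net displacement equals the area under the velocity-time graph (areas below the axis count negative).
0–6 s: -8 × 6 = -48 cm
6–11 s: 2 × 5 = 10 cm
11–12 s: -6 × 1 = -6 cm
Net displacement = -44 cm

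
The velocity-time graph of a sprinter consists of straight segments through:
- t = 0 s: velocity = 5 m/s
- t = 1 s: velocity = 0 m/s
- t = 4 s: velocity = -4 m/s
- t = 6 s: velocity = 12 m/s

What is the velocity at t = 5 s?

4 m/s

On 4–6 s the graph is linear from -4 to 12 m/s: v(5) = -4 + (12 − -4)·(5 − 4)/(6 − 4) = 4 m/s.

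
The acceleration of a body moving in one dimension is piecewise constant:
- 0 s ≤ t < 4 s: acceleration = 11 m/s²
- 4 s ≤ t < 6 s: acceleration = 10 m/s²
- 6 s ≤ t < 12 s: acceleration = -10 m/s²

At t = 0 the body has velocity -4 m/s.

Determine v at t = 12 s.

0 m/s

Δv equals the area under the a-t graph; then v = v₀ + Δv.
0–4 s: 11 × 4 = 44 m/s
4–6 s: 10 × 2 = 20 m/s
6–12 s: -10 × 6 = -60 m/s
Δv = 4 m/s, so v(12) = -4 + (4) = 0 m/s.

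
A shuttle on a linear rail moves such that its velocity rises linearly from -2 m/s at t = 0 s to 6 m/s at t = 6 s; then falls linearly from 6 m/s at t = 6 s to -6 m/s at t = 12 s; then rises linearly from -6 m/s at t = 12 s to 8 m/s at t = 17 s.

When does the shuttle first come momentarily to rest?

v changes sign on 0–6 s (from -2 to 6); the graph is linear there, so v = 0 at t = 0 + (2)·(6 − 0)/(6 − -2) = 1.5 s.

t = 1.5 s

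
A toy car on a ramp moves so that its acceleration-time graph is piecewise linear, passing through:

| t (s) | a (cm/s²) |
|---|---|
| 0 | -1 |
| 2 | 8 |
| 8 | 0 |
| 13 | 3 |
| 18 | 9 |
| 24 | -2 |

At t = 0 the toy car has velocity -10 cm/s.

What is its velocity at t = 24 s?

79.5 cm/s

Δv equals the area under the a-t graph; then v = v₀ + Δv.
0–2 s: ½(-1 + 8)(2) = 7 cm/s
2–8 s: ½(8 + 0)(6) = 24 cm/s
8–13 s: ½(0 + 3)(5) = 7.5 cm/s
13–18 s: ½(3 + 9)(5) = 30 cm/s
18–24 s: ½(9 + -2)(6) = 21 cm/s
Δv = 89.5 cm/s, so v(24) = -10 + (89.5) = 79.5 cm/s.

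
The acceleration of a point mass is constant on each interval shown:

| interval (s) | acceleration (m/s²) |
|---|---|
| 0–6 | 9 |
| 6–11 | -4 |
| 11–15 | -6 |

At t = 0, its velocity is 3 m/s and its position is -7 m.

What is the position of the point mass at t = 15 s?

508 m

On each constant-a segment, Δv = aΔt and Δx = v₀Δt + ½aΔt²; chain segment to segment.
0–6 s: v starts 3 m/s; Δx = 3·6 + ½·9·6² = 180 m; v ends 57 m/s.
6–11 s: v starts 57 m/s; Δx = 57·5 + ½·-4·5² = 235 m; v ends 37 m/s.
11–15 s: v starts 37 m/s; Δx = 37·4 + ½·-6·4² = 100 m; v ends 13 m/s.
x(15) = -7 + Σ Δx = 508 m.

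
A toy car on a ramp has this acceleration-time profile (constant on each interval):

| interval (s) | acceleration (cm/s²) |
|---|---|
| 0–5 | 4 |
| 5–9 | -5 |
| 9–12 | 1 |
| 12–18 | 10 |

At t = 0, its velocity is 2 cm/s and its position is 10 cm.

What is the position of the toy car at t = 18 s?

On each constant-a segment, Δv = aΔt and Δx = v₀Δt + ½aΔt²; chain segment to segment.
0–5 s: v starts 2 cm/s; Δx = 2·5 + ½·4·5² = 60 cm; v ends 22 cm/s.
5–9 s: v starts 22 cm/s; Δx = 22·4 + ½·-5·4² = 48 cm; v ends 2 cm/s.
9–12 s: v starts 2 cm/s; Δx = 2·3 + ½·1·3² = 10.5 cm; v ends 5 cm/s.
12–18 s: v starts 5 cm/s; Δx = 5·6 + ½·10·6² = 210 cm; v ends 65 cm/s.
x(18) = 10 + Σ Δx = 338.5 cm.

338.5 cm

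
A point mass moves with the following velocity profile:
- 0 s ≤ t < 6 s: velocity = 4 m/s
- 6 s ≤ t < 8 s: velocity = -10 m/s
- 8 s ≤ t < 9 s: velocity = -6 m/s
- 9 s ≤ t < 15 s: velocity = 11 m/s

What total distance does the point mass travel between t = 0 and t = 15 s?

Total distance travelled is ∫|v| dt — sum the magnitudes of each area piece.
0–6 s: |4| × 6 = 24 m
6–8 s: |-10| × 2 = 20 m
8–9 s: |-6| × 1 = 6 m
9–15 s: |11| × 6 = 66 m
Total distance = 116 m

116 m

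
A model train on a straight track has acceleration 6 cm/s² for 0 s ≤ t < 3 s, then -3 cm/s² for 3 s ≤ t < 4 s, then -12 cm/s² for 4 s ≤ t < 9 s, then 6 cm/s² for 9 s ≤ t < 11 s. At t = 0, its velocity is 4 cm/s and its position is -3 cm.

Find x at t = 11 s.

-68.5 cm

On each constant-a segment, Δv = aΔt and Δx = v₀Δt + ½aΔt²; chain segment to segment.
0–3 s: v starts 4 cm/s; Δx = 4·3 + ½·6·3² = 39 cm; v ends 22 cm/s.
3–4 s: v starts 22 cm/s; Δx = 22·1 + ½·-3·1² = 20.5 cm; v ends 19 cm/s.
4–9 s: v starts 19 cm/s; Δx = 19·5 + ½·-12·5² = -55 cm; v ends -41 cm/s.
9–11 s: v starts -41 cm/s; Δx = -41·2 + ½·6·2² = -70 cm; v ends -29 cm/s.
x(11) = -3 + Σ Δx = -68.5 cm.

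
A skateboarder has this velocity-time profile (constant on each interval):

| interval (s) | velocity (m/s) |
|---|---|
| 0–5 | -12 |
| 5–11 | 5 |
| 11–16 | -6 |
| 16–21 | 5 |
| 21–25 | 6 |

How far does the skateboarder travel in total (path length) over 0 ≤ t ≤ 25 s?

169 m

Distance (not displacement) is the total path length: add the absolute areas under v-t.
0–5 s: |-12| × 5 = 60 m
5–11 s: |5| × 6 = 30 m
11–16 s: |-6| × 5 = 30 m
16–21 s: |5| × 5 = 25 m
21–25 s: |6| × 4 = 24 m
Total distance = 169 m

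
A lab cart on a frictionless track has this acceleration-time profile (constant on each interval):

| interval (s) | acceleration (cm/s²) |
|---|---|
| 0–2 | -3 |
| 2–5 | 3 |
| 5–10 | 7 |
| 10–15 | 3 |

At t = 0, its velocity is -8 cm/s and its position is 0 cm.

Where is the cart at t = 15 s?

On each constant-a segment, Δv = aΔt and Δx = v₀Δt + ½aΔt²; chain segment to segment.
0–2 s: v starts -8 cm/s; Δx = -8·2 + ½·-3·2² = -22 cm; v ends -14 cm/s.
2–5 s: v starts -14 cm/s; Δx = -14·3 + ½·3·3² = -28.5 cm; v ends -5 cm/s.
5–10 s: v starts -5 cm/s; Δx = -5·5 + ½·7·5² = 62.5 cm; v ends 30 cm/s.
10–15 s: v starts 30 cm/s; Δx = 30·5 + ½·3·5² = 187.5 cm; v ends 45 cm/s.
x(15) = 0 + Σ Δx = 199.5 cm.

199.5 cm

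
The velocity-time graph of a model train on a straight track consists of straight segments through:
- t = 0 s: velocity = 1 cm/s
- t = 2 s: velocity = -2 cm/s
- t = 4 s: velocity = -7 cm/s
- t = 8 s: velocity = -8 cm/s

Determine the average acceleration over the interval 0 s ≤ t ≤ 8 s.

Average acceleration = Δv/Δt = (-8 − 1)/(8 − 0) = -1.125 cm/s².

-1.125 cm/s²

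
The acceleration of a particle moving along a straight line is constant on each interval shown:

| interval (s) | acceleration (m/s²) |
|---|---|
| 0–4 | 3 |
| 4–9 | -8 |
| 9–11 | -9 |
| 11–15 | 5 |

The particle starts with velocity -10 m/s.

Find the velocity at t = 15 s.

-36 m/s

Δv equals the area under the a-t graph; then v = v₀ + Δv.
0–4 s: 3 × 4 = 12 m/s
4–9 s: -8 × 5 = -40 m/s
9–11 s: -9 × 2 = -18 m/s
11–15 s: 5 × 4 = 20 m/s
Δv = -26 m/s, so v(15) = -10 + (-26) = -36 m/s.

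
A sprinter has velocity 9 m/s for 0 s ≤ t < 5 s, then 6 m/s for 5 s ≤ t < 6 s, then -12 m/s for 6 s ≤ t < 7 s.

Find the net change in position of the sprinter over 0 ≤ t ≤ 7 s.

Net displacement equals the area under the velocity-time graph (areas below the axis count negative).
0–5 s: 9 × 5 = 45 m
5–6 s: 6 × 1 = 6 m
6–7 s: -12 × 1 = -12 m
Net displacement = 39 m

39 m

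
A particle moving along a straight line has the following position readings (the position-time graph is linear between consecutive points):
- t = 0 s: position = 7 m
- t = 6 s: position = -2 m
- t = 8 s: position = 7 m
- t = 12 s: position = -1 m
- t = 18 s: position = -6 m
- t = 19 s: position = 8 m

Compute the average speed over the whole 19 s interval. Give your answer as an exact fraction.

Average speed = (total path length)/(elapsed time); on a piecewise-linear x-t graph the path length is Σ|Δx|.
0–6 s: |Δx| = |-2 − 7| = 9 m
6–8 s: |Δx| = |7 − -2| = 9 m
8–12 s: |Δx| = |-1 − 7| = 8 m
12–18 s: |Δx| = |-6 − -1| = 5 m
18–19 s: |Δx| = |8 − -6| = 14 m
Total path = 45 m; average speed = 45/19 = 45/19 m/s.

45/19 m/s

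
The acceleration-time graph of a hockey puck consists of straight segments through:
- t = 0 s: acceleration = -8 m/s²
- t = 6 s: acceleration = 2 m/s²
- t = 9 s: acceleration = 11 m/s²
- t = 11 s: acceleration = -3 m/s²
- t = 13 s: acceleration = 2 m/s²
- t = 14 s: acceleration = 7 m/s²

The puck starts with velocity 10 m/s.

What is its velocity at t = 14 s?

23 m/s

Δv equals the area under the a-t graph; then v = v₀ + Δv.
0–6 s: ½(-8 + 2)(6) = -18 m/s
6–9 s: ½(2 + 11)(3) = 19.5 m/s
9–11 s: ½(11 + -3)(2) = 8 m/s
11–13 s: ½(-3 + 2)(2) = -1 m/s
13–14 s: ½(2 + 7)(1) = 4.5 m/s
Δv = 13 m/s, so v(14) = 10 + (13) = 23 m/s.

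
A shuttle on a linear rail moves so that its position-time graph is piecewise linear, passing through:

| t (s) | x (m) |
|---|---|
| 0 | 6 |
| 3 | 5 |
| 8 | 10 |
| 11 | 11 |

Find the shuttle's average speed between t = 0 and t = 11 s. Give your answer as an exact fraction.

Average speed = (total path length)/(elapsed time); on a piecewise-linear x-t graph the path length is Σ|Δx|.
0–3 s: |Δx| = |5 − 6| = 1 m
3–8 s: |Δx| = |10 − 5| = 5 m
8–11 s: |Δx| = |11 − 10| = 1 m
Total path = 7 m; average speed = 7/11 = 7/11 m/s.

7/11 m/s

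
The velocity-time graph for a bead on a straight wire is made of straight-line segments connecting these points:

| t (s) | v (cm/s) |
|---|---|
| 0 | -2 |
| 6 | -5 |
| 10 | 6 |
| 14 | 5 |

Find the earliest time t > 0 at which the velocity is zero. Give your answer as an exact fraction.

t = 86/11 s

v changes sign on 6–10 s (from -5 to 6); the graph is linear there, so v = 0 at t = 6 + (5)·(10 − 6)/(6 − -5) = 86/11 s.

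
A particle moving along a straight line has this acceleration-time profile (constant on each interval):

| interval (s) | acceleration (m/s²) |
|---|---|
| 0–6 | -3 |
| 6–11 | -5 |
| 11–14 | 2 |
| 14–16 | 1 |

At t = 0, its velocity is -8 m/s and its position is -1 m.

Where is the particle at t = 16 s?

On each constant-a segment, Δv = aΔt and Δx = v₀Δt + ½aΔt²; chain segment to segment.
0–6 s: v starts -8 m/s; Δx = -8·6 + ½·-3·6² = -102 m; v ends -26 m/s.
6–11 s: v starts -26 m/s; Δx = -26·5 + ½·-5·5² = -192.5 m; v ends -51 m/s.
11–14 s: v starts -51 m/s; Δx = -51·3 + ½·2·3² = -144 m; v ends -45 m/s.
14–16 s: v starts -45 m/s; Δx = -45·2 + ½·1·2² = -88 m; v ends -43 m/s.
x(16) = -1 + Σ Δx = -527.5 m.

-527.5 m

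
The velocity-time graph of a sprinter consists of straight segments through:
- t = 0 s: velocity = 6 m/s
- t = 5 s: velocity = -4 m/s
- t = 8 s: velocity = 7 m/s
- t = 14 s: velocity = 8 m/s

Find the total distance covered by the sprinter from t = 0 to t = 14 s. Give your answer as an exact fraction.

1471/22 m

Total distance travelled is ∫|v| dt — sum the magnitudes of each area piece.
0–5 s: v = 0 at t = 3 s; triangle areas 9 + 4 = 13 m
5–8 s: v = 0 at t = 67/11 s; triangle areas 24/11 + 147/22 = 195/22 m
8–14 s: |½(7 + 8)(6)| = 45 m
Total distance = 1471/22 m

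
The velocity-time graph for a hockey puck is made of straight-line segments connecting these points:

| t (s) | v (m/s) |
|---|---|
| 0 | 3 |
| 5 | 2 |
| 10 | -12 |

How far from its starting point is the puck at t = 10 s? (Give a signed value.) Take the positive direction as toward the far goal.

Displacement is the signed area under the v-t curve.
0–5 s: ½(3 + 2)(5) = 12.5 m
5–10 s: ½(2 + -12)(5) = -25 m
Net displacement = -12.5 m

-12.5 m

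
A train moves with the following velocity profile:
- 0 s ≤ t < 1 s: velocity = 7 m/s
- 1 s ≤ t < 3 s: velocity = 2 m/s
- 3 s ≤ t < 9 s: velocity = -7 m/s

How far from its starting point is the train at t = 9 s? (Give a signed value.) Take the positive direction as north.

Displacement is the signed area under the v-t curve.
0–1 s: 7 × 1 = 7 m
1–3 s: 2 × 2 = 4 m
3–9 s: -7 × 6 = -42 m
Net displacement = -31 m

-31 m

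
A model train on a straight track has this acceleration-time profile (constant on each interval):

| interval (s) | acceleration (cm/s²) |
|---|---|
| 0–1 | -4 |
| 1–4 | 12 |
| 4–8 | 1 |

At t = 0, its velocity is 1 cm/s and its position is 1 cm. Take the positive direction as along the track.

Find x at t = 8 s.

185 cm

On each constant-a segment, Δv = aΔt and Δx = v₀Δt + ½aΔt²; chain segment to segment.
0–1 s: v starts 1 cm/s; Δx = 1·1 + ½·-4·1² = -1 cm; v ends -3 cm/s.
1–4 s: v starts -3 cm/s; Δx = -3·3 + ½·12·3² = 45 cm; v ends 33 cm/s.
4–8 s: v starts 33 cm/s; Δx = 33·4 + ½·1·4² = 140 cm; v ends 37 cm/s.
x(8) = 1 + Σ Δx = 185 cm.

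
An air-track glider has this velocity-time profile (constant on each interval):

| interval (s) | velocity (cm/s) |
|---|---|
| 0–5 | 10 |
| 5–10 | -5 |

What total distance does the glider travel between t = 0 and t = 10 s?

75 cm

Total distance travelled is ∫|v| dt — sum the magnitudes of each area piece.
0–5 s: |10| × 5 = 50 cm
5–10 s: |-5| × 5 = 25 cm
Total distance = 75 cm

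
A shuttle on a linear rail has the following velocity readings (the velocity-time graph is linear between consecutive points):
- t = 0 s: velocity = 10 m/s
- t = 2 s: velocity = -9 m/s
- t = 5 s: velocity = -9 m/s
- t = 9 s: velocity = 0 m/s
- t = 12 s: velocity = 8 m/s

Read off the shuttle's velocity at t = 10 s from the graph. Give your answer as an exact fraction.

8/3 m/s

On 9–12 s the graph is linear from 0 to 8 m/s: v(10) = 0 + (8 − 0)·(10 − 9)/(12 − 9) = 8/3 m/s.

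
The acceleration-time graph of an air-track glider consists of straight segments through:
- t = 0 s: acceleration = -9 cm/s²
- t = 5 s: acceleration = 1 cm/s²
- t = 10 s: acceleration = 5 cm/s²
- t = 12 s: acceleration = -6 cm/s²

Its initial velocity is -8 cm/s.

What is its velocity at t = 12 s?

-14 cm/s

Δv equals the area under the a-t graph; then v = v₀ + Δv.
0–5 s: ½(-9 + 1)(5) = -20 cm/s
5–10 s: ½(1 + 5)(5) = 15 cm/s
10–12 s: ½(5 + -6)(2) = -1 cm/s
Δv = -6 cm/s, so v(12) = -8 + (-6) = -14 cm/s.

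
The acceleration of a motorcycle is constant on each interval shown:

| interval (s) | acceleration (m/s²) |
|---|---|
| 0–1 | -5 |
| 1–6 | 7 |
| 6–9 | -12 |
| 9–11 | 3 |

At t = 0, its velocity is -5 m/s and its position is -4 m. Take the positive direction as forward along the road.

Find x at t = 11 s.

31 m

On each constant-a segment, Δv = aΔt and Δx = v₀Δt + ½aΔt²; chain segment to segment.
0–1 s: v starts -5 m/s; Δx = -5·1 + ½·-5·1² = -7.5 m; v ends -10 m/s.
1–6 s: v starts -10 m/s; Δx = -10·5 + ½·7·5² = 37.5 m; v ends 25 m/s.
6–9 s: v starts 25 m/s; Δx = 25·3 + ½·-12·3² = 21 m; v ends -11 m/s.
9–11 s: v starts -11 m/s; Δx = -11·2 + ½·3·2² = -16 m; v ends -5 m/s.
x(11) = -4 + Σ Δx = 31 m.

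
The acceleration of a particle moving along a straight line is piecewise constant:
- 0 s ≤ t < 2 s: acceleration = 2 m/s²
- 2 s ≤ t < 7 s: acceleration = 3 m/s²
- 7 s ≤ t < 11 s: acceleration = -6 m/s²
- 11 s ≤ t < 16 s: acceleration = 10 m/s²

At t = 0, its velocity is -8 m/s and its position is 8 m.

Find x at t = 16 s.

On each constant-a segment, Δv = aΔt and Δx = v₀Δt + ½aΔt²; chain segment to segment.
0–2 s: v starts -8 m/s; Δx = -8·2 + ½·2·2² = -12 m; v ends -4 m/s.
2–7 s: v starts -4 m/s; Δx = -4·5 + ½·3·5² = 17.5 m; v ends 11 m/s.
7–11 s: v starts 11 m/s; Δx = 11·4 + ½·-6·4² = -4 m; v ends -13 m/s.
11–16 s: v starts -13 m/s; Δx = -13·5 + ½·10·5² = 60 m; v ends 37 m/s.
x(16) = 8 + Σ Δx = 69.5 m.

69.5 m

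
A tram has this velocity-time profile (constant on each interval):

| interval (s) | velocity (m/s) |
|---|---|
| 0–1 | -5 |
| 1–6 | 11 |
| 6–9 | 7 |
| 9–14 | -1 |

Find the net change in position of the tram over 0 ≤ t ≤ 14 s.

66 m

Displacement is the signed area under the v-t curve.
0–1 s: -5 × 1 = -5 m
1–6 s: 11 × 5 = 55 m
6–9 s: 7 × 3 = 21 m
9–14 s: -1 × 5 = -5 m
Net displacement = 66 m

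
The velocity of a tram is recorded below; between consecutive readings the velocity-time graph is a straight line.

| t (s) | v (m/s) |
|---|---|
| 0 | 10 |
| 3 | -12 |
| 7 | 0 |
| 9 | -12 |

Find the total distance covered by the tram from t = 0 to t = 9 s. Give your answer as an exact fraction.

579/11 m

Distance (not displacement) is the total path length: add the absolute areas under v-t.
0–3 s: v = 0 at t = 15/11 s; triangle areas 75/11 + 108/11 = 183/11 m
3–7 s: |½(-12 + 0)(4)| = 24 m
7–9 s: |½(0 + -12)(2)| = 12 m
Total distance = 579/11 m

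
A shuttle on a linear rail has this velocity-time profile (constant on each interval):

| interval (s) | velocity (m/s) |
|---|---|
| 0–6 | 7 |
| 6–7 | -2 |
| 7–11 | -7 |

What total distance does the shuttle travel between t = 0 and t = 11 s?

Total distance travelled is ∫|v| dt — sum the magnitudes of each area piece.
0–6 s: |7| × 6 = 42 m
6–7 s: |-2| × 1 = 2 m
7–11 s: |-7| × 4 = 28 m
Total distance = 72 m

72 m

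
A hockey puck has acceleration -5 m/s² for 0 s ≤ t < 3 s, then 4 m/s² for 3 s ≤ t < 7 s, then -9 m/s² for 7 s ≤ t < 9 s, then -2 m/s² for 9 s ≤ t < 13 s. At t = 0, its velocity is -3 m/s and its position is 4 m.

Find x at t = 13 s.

-185.5 m

On each constant-a segment, Δv = aΔt and Δx = v₀Δt + ½aΔt²; chain segment to segment.
0–3 s: v starts -3 m/s; Δx = -3·3 + ½·-5·3² = -31.5 m; v ends -18 m/s.
3–7 s: v starts -18 m/s; Δx = -18·4 + ½·4·4² = -40 m; v ends -2 m/s.
7–9 s: v starts -2 m/s; Δx = -2·2 + ½·-9·2² = -22 m; v ends -20 m/s.
9–13 s: v starts -20 m/s; Δx = -20·4 + ½·-2·4² = -96 m; v ends -28 m/s.
x(13) = 4 + Σ Δx = -185.5 m.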